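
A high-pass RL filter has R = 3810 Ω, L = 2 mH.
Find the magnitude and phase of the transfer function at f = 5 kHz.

Step 1 — Angular frequency: ω = 2π·5000 = 3.142e+04 rad/s.
Step 2 — Transfer function: H(jω) = jωL/(R + jωL).
Step 3 — Numerator jωL = j·62.83; denominator R + jωL = 3810 + j62.83.
Step 4 — H = 0.0002719 + j0.01649.
Step 5 — Magnitude: |H| = 0.01649 (-35.7 dB); phase: φ = 89.1°.

|H| = 0.01649 (-35.7 dB), φ = 89.1°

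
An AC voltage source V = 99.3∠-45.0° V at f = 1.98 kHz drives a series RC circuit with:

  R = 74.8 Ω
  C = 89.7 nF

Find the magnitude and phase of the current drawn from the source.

Step 1 — Angular frequency: ω = 2π·f = 2π·1980 = 1.244e+04 rad/s.
Step 2 — Component impedances:
  R: Z = R = 74.8 Ω
  C: Z = 1/(jωC) = -j/(ω·C) = 0 - j896.1 Ω
Step 3 — Series combination: Z_total = R + C = 74.8 - j896.1 Ω = 899.2∠-85.2° Ω.
Step 4 — Source phasor: V = 99.3∠-45.0° V = 70.22 - j70.22 V.
Step 5 — Ohm's law: I = V / Z_total = (70.22 - j70.22) / (74.8 - j896.1) = 0.08431 + j0.07132 A.
Step 6 — Convert to polar: |I| = 0.1104 A, ∠I = 40.2°.

I = 0.1104∠40.2° A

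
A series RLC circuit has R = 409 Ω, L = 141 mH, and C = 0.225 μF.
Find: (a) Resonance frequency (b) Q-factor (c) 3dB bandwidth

Step 1 — Resonance: ω₀ = 1/√(LC) = 1/√(0.141·2.25e-07) = 5614 rad/s.
Step 2 — f₀ = ω₀/(2π) = 893.6 Hz.
Step 3 — Series Q: Q = ω₀L/R = 5614·0.141/409 = 1.936.
Step 4 — Bandwidth: Δω = ω₀/Q = 2901 rad/s; BW = Δω/(2π) = 461.7 Hz.

(a) f₀ = 893.6 Hz  (b) Q = 1.936  (c) BW = 461.7 Hz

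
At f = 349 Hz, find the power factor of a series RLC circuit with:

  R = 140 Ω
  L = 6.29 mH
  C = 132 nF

Step 1 — Angular frequency: ω = 2π·f = 2π·349 = 2193 rad/s.
Step 2 — Component impedances:
  R: Z = R = 140 Ω
  L: Z = jωL = j·2193·0.00629 = 0 + j13.79 Ω
  C: Z = 1/(jωC) = -j/(ω·C) = 0 - j3455 Ω
Step 3 — Series combination: Z_total = R + L + C = 140 - j3441 Ω = 3444∠-87.7° Ω.
Step 4 — Power factor: PF = cos(φ) = Re(Z)/|Z| = 140/3444 = 0.04065.
Step 5 — Type: Im(Z) = -3441 ⇒ leading (phase φ = -87.7°).

PF = 0.04065 (leading, φ = -87.7°)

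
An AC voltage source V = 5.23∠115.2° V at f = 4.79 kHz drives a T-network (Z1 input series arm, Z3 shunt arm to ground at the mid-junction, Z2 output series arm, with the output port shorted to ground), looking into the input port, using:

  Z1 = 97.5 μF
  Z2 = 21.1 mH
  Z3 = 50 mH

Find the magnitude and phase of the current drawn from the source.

Step 1 — Angular frequency: ω = 2π·f = 2π·4790 = 3.01e+04 rad/s.
Step 2 — Component impedances:
  Z1: Z = 1/(jωC) = -j/(ω·C) = 0 - j0.3408 Ω
  Z2: Z = jωL = j·3.01e+04·0.0211 = 0 + j635 Ω
  Z3: Z = jωL = j·3.01e+04·0.05 = 0 + j1505 Ω
Step 3 — With the output port shorted to ground, the output series arm Z2 runs from the junction to ground; the shunt arm Z3 also runs from the junction to ground. They appear in parallel: Z3 || Z2 = 0 + j446.6 Ω.
Step 4 — Series with input arm Z1: Z_in = Z1 + (Z3 || Z2) = 0 + j446.2 Ω = 446.2∠90.0° Ω.
Step 5 — Source phasor: V = 5.23∠115.2° V = -2.227 + j4.732 V.
Step 6 — Ohm's law: I = V / Z_total = (-2.227 + j4.732) / (0 + j446.2) = 0.0106 + j0.00499 A.
Step 7 — Convert to polar: |I| = 0.01172 A, ∠I = 25.2°.

I = 0.01172∠25.2° A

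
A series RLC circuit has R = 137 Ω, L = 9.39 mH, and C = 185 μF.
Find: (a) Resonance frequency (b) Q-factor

Step 1 — Resonance condition Im(Z)=0 gives ω₀ = 1/√(LC).
Step 2 — ω₀ = 1/√(0.00939·0.000185) = 758.7 rad/s.
Step 3 — f₀ = ω₀/(2π) = 120.8 Hz.
Step 4 — Series Q: Q = ω₀L/R = 758.7·0.00939/137 = 0.052.

(a) f₀ = 120.8 Hz  (b) Q = 0.052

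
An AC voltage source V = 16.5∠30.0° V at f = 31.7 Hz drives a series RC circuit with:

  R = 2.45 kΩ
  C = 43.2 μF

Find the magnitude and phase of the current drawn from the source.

Step 1 — Angular frequency: ω = 2π·f = 2π·31.7 = 199.2 rad/s.
Step 2 — Component impedances:
  R: Z = R = 2450 Ω
  C: Z = 1/(jωC) = -j/(ω·C) = 0 - j116.2 Ω
Step 3 — Series combination: Z_total = R + C = 2450 - j116.2 Ω = 2453∠-2.7° Ω.
Step 4 — Source phasor: V = 16.5∠30.0° V = 14.29 + j8.25 V.
Step 5 — Ohm's law: I = V / Z_total = (14.29 + j8.25) / (2450 - j116.2) = 0.00566 + j0.003636 A.
Step 6 — Convert to polar: |I| = 0.006727 A, ∠I = 32.7°.

I = 0.006727∠32.7° A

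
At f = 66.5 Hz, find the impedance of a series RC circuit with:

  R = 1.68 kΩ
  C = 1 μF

Step 1 — Angular frequency: ω = 2π·f = 2π·66.5 = 417.8 rad/s.
Step 2 — Component impedances:
  R: Z = R = 1680 Ω
  C: Z = 1/(jωC) = -j/(ω·C) = 0 - j2393 Ω
Step 3 — Series combination: Z_total = R + C = 1680 - j2393 Ω = 2924∠-54.9° Ω.

Z = 1680 - j2393 Ω = 2924∠-54.9° Ω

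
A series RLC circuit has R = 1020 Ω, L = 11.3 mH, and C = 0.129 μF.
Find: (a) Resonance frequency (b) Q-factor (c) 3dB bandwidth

Step 1 — Resonance: ω₀ = 1/√(LC) = 1/√(0.0113·1.29e-07) = 2.619e+04 rad/s.
Step 2 — f₀ = ω₀/(2π) = 4169 Hz.
Step 3 — Series Q: Q = ω₀L/R = 2.619e+04·0.0113/1020 = 0.2902.
Step 4 — Bandwidth: Δω = ω₀/Q = 9.027e+04 rad/s; BW = Δω/(2π) = 1.437e+04 Hz.

(a) f₀ = 4169 Hz  (b) Q = 0.2902  (c) BW = 1.437e+04 Hz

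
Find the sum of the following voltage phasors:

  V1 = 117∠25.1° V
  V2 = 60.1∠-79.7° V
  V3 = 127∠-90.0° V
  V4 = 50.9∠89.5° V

Step 1 — Convert each phasor to rectangular form:
  V1 = 117·(cos(25.1°) + j·sin(25.1°)) = 106 + j49.63 V
  V2 = 60.1·(cos(-79.7°) + j·sin(-79.7°)) = 10.75 - j59.13 V
  V3 = 127·(cos(-90.0°) + j·sin(-90.0°)) = 0 - j127 V
  V4 = 50.9·(cos(89.5°) + j·sin(89.5°)) = 0.4442 + j50.9 V
Step 2 — Sum components: V_total = 117.1 - j85.6 V.
Step 3 — Convert to polar: |V_total| = 145.1 V, ∠V_total = -36.2°.

V_total = 145.1∠-36.2° V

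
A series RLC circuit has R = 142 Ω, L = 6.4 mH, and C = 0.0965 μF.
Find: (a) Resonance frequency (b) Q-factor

Step 1 — Resonance condition Im(Z)=0 gives ω₀ = 1/√(LC).
Step 2 — ω₀ = 1/√(0.0064·9.65e-08) = 4.024e+04 rad/s.
Step 3 — f₀ = ω₀/(2π) = 6404 Hz.
Step 4 — Series Q: Q = ω₀L/R = 4.024e+04·0.0064/142 = 1.814.

(a) f₀ = 6404 Hz  (b) Q = 1.814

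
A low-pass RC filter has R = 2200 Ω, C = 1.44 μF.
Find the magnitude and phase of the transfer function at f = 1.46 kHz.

Step 1 — Angular frequency: ω = 2π·1460 = 9173 rad/s.
Step 2 — Transfer function: H(jω) = 1/(1 + jωRC).
Step 3 — Denominator: 1 + jωRC = 1 + j·9173·2200·1.44e-06 = 1 + j29.06.
Step 4 — H = 0.001183 - j0.03437.
Step 5 — Magnitude: |H| = 0.03439 (-29.3 dB); phase: φ = -88.0°.

|H| = 0.03439 (-29.3 dB), φ = -88.0°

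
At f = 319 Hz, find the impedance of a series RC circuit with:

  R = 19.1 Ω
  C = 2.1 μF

Step 1 — Angular frequency: ω = 2π·f = 2π·319 = 2004 rad/s.
Step 2 — Component impedances:
  R: Z = R = 19.1 Ω
  C: Z = 1/(jωC) = -j/(ω·C) = 0 - j237.6 Ω
Step 3 — Series combination: Z_total = R + C = 19.1 - j237.6 Ω = 238.3∠-85.4° Ω.

Z = 19.1 - j237.6 Ω = 238.3∠-85.4° Ω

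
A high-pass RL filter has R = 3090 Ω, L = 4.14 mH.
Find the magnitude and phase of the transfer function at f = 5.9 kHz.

Step 1 — Angular frequency: ω = 2π·5900 = 3.707e+04 rad/s.
Step 2 — Transfer function: H(jω) = jωL/(R + jωL).
Step 3 — Numerator jωL = j·153.5; denominator R + jωL = 3090 + j153.5.
Step 4 — H = 0.002461 + j0.04955.
Step 5 — Magnitude: |H| = 0.04961 (-26.1 dB); phase: φ = 87.2°.

|H| = 0.04961 (-26.1 dB), φ = 87.2°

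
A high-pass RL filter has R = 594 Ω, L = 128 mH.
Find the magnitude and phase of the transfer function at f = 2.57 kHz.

Step 1 — Angular frequency: ω = 2π·2570 = 1.615e+04 rad/s.
Step 2 — Transfer function: H(jω) = jωL/(R + jωL).
Step 3 — Numerator jωL = j·2067; denominator R + jωL = 594 + j2067.
Step 4 — H = 0.9237 + j0.2655.
Step 5 — Magnitude: |H| = 0.9611 (-0.3 dB); phase: φ = 16.0°.

|H| = 0.9611 (-0.3 dB), φ = 16.0°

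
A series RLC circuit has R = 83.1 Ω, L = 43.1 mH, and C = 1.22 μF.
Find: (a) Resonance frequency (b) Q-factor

Step 1 — Resonance condition Im(Z)=0 gives ω₀ = 1/√(LC).
Step 2 — ω₀ = 1/√(0.0431·1.22e-06) = 4361 rad/s.
Step 3 — f₀ = ω₀/(2π) = 694.1 Hz.
Step 4 — Series Q: Q = ω₀L/R = 4361·0.0431/83.1 = 2.262.

(a) f₀ = 694.1 Hz  (b) Q = 2.262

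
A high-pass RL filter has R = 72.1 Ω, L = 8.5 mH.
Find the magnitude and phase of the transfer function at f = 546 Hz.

Step 1 — Angular frequency: ω = 2π·546 = 3431 rad/s.
Step 2 — Transfer function: H(jω) = jωL/(R + jωL).
Step 3 — Numerator jωL = j·29.16; denominator R + jωL = 72.1 + j29.16.
Step 4 — H = 0.1406 + j0.3476.
Step 5 — Magnitude: |H| = 0.3749 (-8.5 dB); phase: φ = 68.0°.

|H| = 0.3749 (-8.5 dB), φ = 68.0°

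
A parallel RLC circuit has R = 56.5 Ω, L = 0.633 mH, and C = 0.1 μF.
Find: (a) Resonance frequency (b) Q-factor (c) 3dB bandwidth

Step 1 — Resonance: ω₀ = 1/√(LC) = 1/√(0.000633·1e-07) = 1.257e+05 rad/s.
Step 2 — f₀ = ω₀/(2π) = 2e+04 Hz.
Step 3 — Parallel Q: Q = R/(ω₀L) = 56.5/(1.257e+05·0.000633) = 0.7101.
Step 4 — Bandwidth: Δω = ω₀/Q = 1.77e+05 rad/s; BW = Δω/(2π) = 2.817e+04 Hz.

(a) f₀ = 2e+04 Hz  (b) Q = 0.7101  (c) BW = 2.817e+04 Hz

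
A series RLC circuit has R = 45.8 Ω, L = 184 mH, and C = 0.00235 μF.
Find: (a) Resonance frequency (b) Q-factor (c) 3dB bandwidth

Step 1 — Resonance condition Im(Z)=0 gives ω₀ = 1/√(LC).
Step 2 — ω₀ = 1/√(0.184·2.35e-09) = 4.809e+04 rad/s.
Step 3 — f₀ = ω₀/(2π) = 7654 Hz.
Step 4 — Series Q: Q = ω₀L/R = 4.809e+04·0.184/45.8 = 193.2.
Step 5 — 3dB bandwidth: Δω = ω₀/Q = 248.9 rad/s; BW = Δω/(2π) = 39.62 Hz.

(a) f₀ = 7654 Hz  (b) Q = 193.2  (c) BW = 39.62 Hz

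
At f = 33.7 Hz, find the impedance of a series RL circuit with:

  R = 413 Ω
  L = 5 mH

Step 1 — Angular frequency: ω = 2π·f = 2π·33.7 = 211.7 rad/s.
Step 2 — Component impedances:
  R: Z = R = 413 Ω
  L: Z = jωL = j·211.7·0.005 = 0 + j1.059 Ω
Step 3 — Series combination: Z_total = R + L = 413 + j1.059 Ω = 413∠0.1° Ω.

Z = 413 + j1.059 Ω = 413∠0.1° Ω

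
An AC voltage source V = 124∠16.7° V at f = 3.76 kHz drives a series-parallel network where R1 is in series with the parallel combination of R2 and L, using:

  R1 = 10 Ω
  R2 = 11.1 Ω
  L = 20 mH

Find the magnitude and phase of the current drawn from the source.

Step 1 — Angular frequency: ω = 2π·f = 2π·3760 = 2.362e+04 rad/s.
Step 2 — Component impedances:
  R1: Z = R = 10 Ω
  R2: Z = R = 11.1 Ω
  L: Z = jωL = j·2.362e+04·0.02 = 0 + j472.5 Ω
Step 3 — Parallel branch: R2 || L = 1/(1/R2 + 1/L) = 11.09 + j0.2606 Ω.
Step 4 — Series with R1: Z_total = R1 + (R2 || L) = 21.09 + j0.2606 Ω = 21.1∠0.7° Ω.
Step 5 — Source phasor: V = 124∠16.7° V = 118.8 + j35.63 V.
Step 6 — Ohm's law: I = V / Z_total = (118.8 + j35.63) / (21.09 + j0.2606) = 5.651 + j1.619 A.
Step 7 — Convert to polar: |I| = 5.878 A, ∠I = 16.0°.

I = 5.878∠16.0° A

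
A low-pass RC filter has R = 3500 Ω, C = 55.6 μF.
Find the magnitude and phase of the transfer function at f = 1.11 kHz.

Step 1 — Angular frequency: ω = 2π·1110 = 6974 rad/s.
Step 2 — Transfer function: H(jω) = 1/(1 + jωRC).
Step 3 — Denominator: 1 + jωRC = 1 + j·6974·3500·5.56e-05 = 1 + j1357.
Step 4 — H = 5.429e-07 - j0.0007368.
Step 5 — Magnitude: |H| = 0.0007368 (-62.7 dB); phase: φ = -90.0°.

|H| = 0.0007368 (-62.7 dB), φ = -90.0°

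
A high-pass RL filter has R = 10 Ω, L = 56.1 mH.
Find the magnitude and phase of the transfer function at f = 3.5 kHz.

Step 1 — Angular frequency: ω = 2π·3500 = 2.199e+04 rad/s.
Step 2 — Transfer function: H(jω) = jωL/(R + jωL).
Step 3 — Numerator jωL = j·1234; denominator R + jωL = 10 + j1234.
Step 4 — H = 0.9999 + j0.008105.
Step 5 — Magnitude: |H| = 1 (-0.0 dB); phase: φ = 0.5°.

|H| = 1 (-0.0 dB), φ = 0.5°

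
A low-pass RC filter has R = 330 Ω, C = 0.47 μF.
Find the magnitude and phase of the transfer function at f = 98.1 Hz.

Step 1 — Angular frequency: ω = 2π·98.1 = 616.4 rad/s.
Step 2 — Transfer function: H(jω) = 1/(1 + jωRC).
Step 3 — Denominator: 1 + jωRC = 1 + j·616.4·330·4.7e-07 = 1 + j0.0956.
Step 4 — H = 0.9909 - j0.09473.
Step 5 — Magnitude: |H| = 0.9955 (-0.0 dB); phase: φ = -5.5°.

|H| = 0.9955 (-0.0 dB), φ = -5.5°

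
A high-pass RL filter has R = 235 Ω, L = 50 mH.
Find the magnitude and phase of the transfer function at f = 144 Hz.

Step 1 — Angular frequency: ω = 2π·144 = 904.8 rad/s.
Step 2 — Transfer function: H(jω) = jωL/(R + jωL).
Step 3 — Numerator jωL = j·45.24; denominator R + jωL = 235 + j45.24.
Step 4 — H = 0.03573 + j0.1856.
Step 5 — Magnitude: |H| = 0.189 (-14.5 dB); phase: φ = 79.1°.

|H| = 0.189 (-14.5 dB), φ = 79.1°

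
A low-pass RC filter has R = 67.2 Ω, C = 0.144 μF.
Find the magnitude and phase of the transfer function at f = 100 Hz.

Step 1 — Angular frequency: ω = 2π·100 = 628.3 rad/s.
Step 2 — Transfer function: H(jω) = 1/(1 + jωRC).
Step 3 — Denominator: 1 + jωRC = 1 + j·628.3·67.2·1.44e-07 = 1 + j0.00608.
Step 4 — H = 1 - j0.00608.
Step 5 — Magnitude: |H| = 1 (-0.0 dB); phase: φ = -0.3°.

|H| = 1 (-0.0 dB), φ = -0.3°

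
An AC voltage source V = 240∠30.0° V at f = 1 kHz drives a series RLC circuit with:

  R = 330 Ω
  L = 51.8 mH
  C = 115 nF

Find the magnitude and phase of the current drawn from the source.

Step 1 — Angular frequency: ω = 2π·f = 2π·1000 = 6283 rad/s.
Step 2 — Component impedances:
  R: Z = R = 330 Ω
  L: Z = jωL = j·6283·0.0518 = 0 + j325.5 Ω
  C: Z = 1/(jωC) = -j/(ω·C) = 0 - j1384 Ω
Step 3 — Series combination: Z_total = R + L + C = 330 - j1058 Ω = 1109∠-72.7° Ω.
Step 4 — Source phasor: V = 240∠30.0° V = 207.8 + j120 V.
Step 5 — Ohm's law: I = V / Z_total = (207.8 + j120) / (330 - j1058) = -0.04753 + j0.2112 A.
Step 6 — Convert to polar: |I| = 0.2165 A, ∠I = 102.7°.

I = 0.2165∠102.7° A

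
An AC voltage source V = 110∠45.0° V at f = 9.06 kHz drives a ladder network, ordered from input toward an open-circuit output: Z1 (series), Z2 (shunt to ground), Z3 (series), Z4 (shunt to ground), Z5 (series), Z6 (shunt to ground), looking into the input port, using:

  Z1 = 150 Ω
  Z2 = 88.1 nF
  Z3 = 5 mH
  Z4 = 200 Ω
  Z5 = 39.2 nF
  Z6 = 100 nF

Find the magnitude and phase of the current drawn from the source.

Step 1 — Angular frequency: ω = 2π·f = 2π·9060 = 5.693e+04 rad/s.
Step 2 — Component impedances:
  Z1: Z = R = 150 Ω
  Z2: Z = 1/(jωC) = -j/(ω·C) = 0 - j199.4 Ω
  Z3: Z = jωL = j·5.693e+04·0.005 = 0 + j284.6 Ω
  Z4: Z = R = 200 Ω
  Z5: Z = 1/(jωC) = -j/(ω·C) = 0 - j448.1 Ω
  Z6: Z = 1/(jωC) = -j/(ω·C) = 0 - j175.7 Ω
Step 3 — Ladder network (open output): work backward from the far end, alternating series and parallel combinations. Z_in = 364.4 - j231.4 Ω = 431.7∠-32.4° Ω.
Step 4 — Source phasor: V = 110∠45.0° V = 77.78 + j77.78 V.
Step 5 — Ohm's law: I = V / Z_total = (77.78 + j77.78) / (364.4 - j231.4) = 0.05551 + j0.2487 A.
Step 6 — Convert to polar: |I| = 0.2548 A, ∠I = 77.4°.

I = 0.2548∠77.4° A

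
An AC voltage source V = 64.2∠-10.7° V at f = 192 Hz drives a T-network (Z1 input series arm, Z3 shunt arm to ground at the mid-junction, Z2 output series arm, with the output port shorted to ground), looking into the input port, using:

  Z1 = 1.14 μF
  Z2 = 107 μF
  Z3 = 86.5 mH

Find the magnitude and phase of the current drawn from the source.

Step 1 — Angular frequency: ω = 2π·f = 2π·192 = 1206 rad/s.
Step 2 — Component impedances:
  Z1: Z = 1/(jωC) = -j/(ω·C) = 0 - j727.1 Ω
  Z2: Z = 1/(jωC) = -j/(ω·C) = 0 - j7.747 Ω
  Z3: Z = jωL = j·1206·0.0865 = 0 + j104.4 Ω
Step 3 — With the output port shorted to ground, the output series arm Z2 runs from the junction to ground; the shunt arm Z3 also runs from the junction to ground. They appear in parallel: Z3 || Z2 = 0 - j8.368 Ω.
Step 4 — Series with input arm Z1: Z_in = Z1 + (Z3 || Z2) = 0 - j735.5 Ω = 735.5∠-90.0° Ω.
Step 5 — Source phasor: V = 64.2∠-10.7° V = 63.08 - j11.92 V.
Step 6 — Ohm's law: I = V / Z_total = (63.08 - j11.92) / (0 - j735.5) = 0.01621 + j0.08577 A.
Step 7 — Convert to polar: |I| = 0.08729 A, ∠I = 79.3°.

I = 0.08729∠79.3° A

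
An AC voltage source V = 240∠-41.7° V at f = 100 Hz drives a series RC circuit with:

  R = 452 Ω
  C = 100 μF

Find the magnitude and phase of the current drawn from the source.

Step 1 — Angular frequency: ω = 2π·f = 2π·100 = 628.3 rad/s.
Step 2 — Component impedances:
  R: Z = R = 452 Ω
  C: Z = 1/(jωC) = -j/(ω·C) = 0 - j15.92 Ω
Step 3 — Series combination: Z_total = R + C = 452 - j15.92 Ω = 452.3∠-2.0° Ω.
Step 4 — Source phasor: V = 240∠-41.7° V = 179.2 - j159.7 V.
Step 5 — Ohm's law: I = V / Z_total = (179.2 - j159.7) / (452 - j15.92) = 0.4084 - j0.3388 A.
Step 6 — Convert to polar: |I| = 0.5306 A, ∠I = -39.7°.

I = 0.5306∠-39.7° A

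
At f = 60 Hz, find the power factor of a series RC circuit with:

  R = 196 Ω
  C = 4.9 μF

Step 1 — Angular frequency: ω = 2π·f = 2π·60 = 377 rad/s.
Step 2 — Component impedances:
  R: Z = R = 196 Ω
  C: Z = 1/(jωC) = -j/(ω·C) = 0 - j541.3 Ω
Step 3 — Series combination: Z_total = R + C = 196 - j541.3 Ω = 575.7∠-70.1° Ω.
Step 4 — Power factor: PF = cos(φ) = Re(Z)/|Z| = 196/575.73 = 0.3404.
Step 5 — Type: Im(Z) = -541.3 ⇒ leading (phase φ = -70.1°).

PF = 0.3404 (leading, φ = -70.1°)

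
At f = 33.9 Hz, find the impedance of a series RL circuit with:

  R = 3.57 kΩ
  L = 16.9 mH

Step 1 — Angular frequency: ω = 2π·f = 2π·33.9 = 213 rad/s.
Step 2 — Component impedances:
  R: Z = R = 3570 Ω
  L: Z = jωL = j·213·0.0169 = 0 + j3.6 Ω
Step 3 — Series combination: Z_total = R + L = 3570 + j3.6 Ω = 3570∠0.1° Ω.

Z = 3570 + j3.6 Ω = 3570∠0.1° Ω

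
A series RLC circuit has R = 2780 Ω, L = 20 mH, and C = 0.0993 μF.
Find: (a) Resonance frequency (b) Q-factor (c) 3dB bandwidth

Step 1 — Resonance: ω₀ = 1/√(LC) = 1/√(0.02·9.93e-08) = 2.244e+04 rad/s.
Step 2 — f₀ = ω₀/(2π) = 3571 Hz.
Step 3 — Series Q: Q = ω₀L/R = 2.244e+04·0.02/2780 = 0.1614.
Step 4 — Bandwidth: Δω = ω₀/Q = 1.39e+05 rad/s; BW = Δω/(2π) = 2.212e+04 Hz.

(a) f₀ = 3571 Hz  (b) Q = 0.1614  (c) BW = 2.212e+04 Hz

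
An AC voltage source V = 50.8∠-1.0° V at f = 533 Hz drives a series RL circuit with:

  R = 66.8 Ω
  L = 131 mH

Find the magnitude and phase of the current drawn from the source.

Step 1 — Angular frequency: ω = 2π·f = 2π·533 = 3349 rad/s.
Step 2 — Component impedances:
  R: Z = R = 66.8 Ω
  L: Z = jωL = j·3349·0.131 = 0 + j438.7 Ω
Step 3 — Series combination: Z_total = R + L = 66.8 + j438.7 Ω = 443.8∠81.3° Ω.
Step 4 — Source phasor: V = 50.8∠-1.0° V = 50.79 - j0.8866 V.
Step 5 — Ohm's law: I = V / Z_total = (50.79 - j0.8866) / (66.8 + j438.7) = 0.01525 - j0.1135 A.
Step 6 — Convert to polar: |I| = 0.1145 A, ∠I = -82.3°.

I = 0.1145∠-82.3° A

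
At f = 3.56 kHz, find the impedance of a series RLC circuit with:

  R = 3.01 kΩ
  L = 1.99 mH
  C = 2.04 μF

Step 1 — Angular frequency: ω = 2π·f = 2π·3560 = 2.237e+04 rad/s.
Step 2 — Component impedances:
  R: Z = R = 3010 Ω
  L: Z = jωL = j·2.237e+04·0.00199 = 0 + j44.51 Ω
  C: Z = 1/(jωC) = -j/(ω·C) = 0 - j21.91 Ω
Step 3 — Series combination: Z_total = R + L + C = 3010 + j22.6 Ω = 3010∠0.4° Ω.

Z = 3010 + j22.6 Ω = 3010∠0.4° Ω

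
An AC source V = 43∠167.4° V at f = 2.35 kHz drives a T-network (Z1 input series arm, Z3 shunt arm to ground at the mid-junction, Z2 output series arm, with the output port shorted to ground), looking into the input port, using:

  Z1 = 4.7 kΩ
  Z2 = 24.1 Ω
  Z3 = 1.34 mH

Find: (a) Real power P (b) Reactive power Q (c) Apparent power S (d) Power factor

Step 1 — Angular frequency: ω = 2π·f = 2π·2350 = 1.477e+04 rad/s.
Step 2 — Component impedances:
  Z1: Z = R = 4700 Ω
  Z2: Z = R = 24.1 Ω
  Z3: Z = jωL = j·1.477e+04·0.00134 = 0 + j19.79 Ω
Step 3 — With the output port shorted to ground, the output series arm Z2 runs from the junction to ground; the shunt arm Z3 also runs from the junction to ground. They appear in parallel: Z3 || Z2 = 9.703 + j11.82 Ω.
Step 4 — Series with input arm Z1: Z_in = Z1 + (Z3 || Z2) = 4710 + j11.82 Ω = 4710∠0.1° Ω.
Step 5 — Source phasor: V = 43∠167.4° V = -41.96 + j9.38 V.
Step 6 — Current: I = V / Z = -0.008905 + j0.002014 A = 0.00913∠167.3° A.
Step 7 — Complex power: S = V·I* = 0.3926 + j0.0009852 VA.
Step 8 — Real power: P = Re(S) = 0.3926 W.
Step 9 — Reactive power: Q = Im(S) = 0.0009852 VAR.
Step 10 — Apparent power: |S| = 0.3926 VA.
Step 11 — Power factor: PF = P/|S| = 1 (lagging).

(a) P = 0.3926 W  (b) Q = 0.0009852 VAR  (c) S = 0.3926 VA  (d) PF = 1 (lagging)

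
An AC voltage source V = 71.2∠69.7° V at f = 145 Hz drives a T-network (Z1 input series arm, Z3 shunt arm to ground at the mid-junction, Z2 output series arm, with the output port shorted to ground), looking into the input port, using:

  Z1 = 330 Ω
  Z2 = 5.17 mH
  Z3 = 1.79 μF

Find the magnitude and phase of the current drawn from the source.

Step 1 — Angular frequency: ω = 2π·f = 2π·145 = 911.1 rad/s.
Step 2 — Component impedances:
  Z1: Z = R = 330 Ω
  Z2: Z = jωL = j·911.1·0.00517 = 0 + j4.71 Ω
  Z3: Z = 1/(jωC) = -j/(ω·C) = 0 - j613.2 Ω
Step 3 — With the output port shorted to ground, the output series arm Z2 runs from the junction to ground; the shunt arm Z3 also runs from the junction to ground. They appear in parallel: Z3 || Z2 = 0 + j4.747 Ω.
Step 4 — Series with input arm Z1: Z_in = Z1 + (Z3 || Z2) = 330 + j4.747 Ω = 330∠0.8° Ω.
Step 5 — Source phasor: V = 71.2∠69.7° V = 24.7 + j66.78 V.
Step 6 — Ohm's law: I = V / Z_total = (24.7 + j66.78) / (330 + j4.747) = 0.07775 + j0.2012 A.
Step 7 — Convert to polar: |I| = 0.2157 A, ∠I = 68.9°.

I = 0.2157∠68.9° A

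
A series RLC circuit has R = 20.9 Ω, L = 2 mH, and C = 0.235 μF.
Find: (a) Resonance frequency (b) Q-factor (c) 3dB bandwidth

Step 1 — Resonance condition Im(Z)=0 gives ω₀ = 1/√(LC).
Step 2 — ω₀ = 1/√(0.002·2.35e-07) = 4.613e+04 rad/s.
Step 3 — f₀ = ω₀/(2π) = 7341 Hz.
Step 4 — Series Q: Q = ω₀L/R = 4.613e+04·0.002/20.9 = 4.414.
Step 5 — 3dB bandwidth: Δω = ω₀/Q = 1.045e+04 rad/s; BW = Δω/(2π) = 1663 Hz.

(a) f₀ = 7341 Hz  (b) Q = 4.414  (c) BW = 1663 Hz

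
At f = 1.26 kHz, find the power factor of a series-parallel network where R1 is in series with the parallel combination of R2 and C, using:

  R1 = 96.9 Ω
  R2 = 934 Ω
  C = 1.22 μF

Step 1 — Angular frequency: ω = 2π·f = 2π·1260 = 7917 rad/s.
Step 2 — Component impedances:
  R1: Z = R = 96.9 Ω
  R2: Z = R = 934 Ω
  C: Z = 1/(jωC) = -j/(ω·C) = 0 - j103.5 Ω
Step 3 — Parallel branch: R2 || C = 1/(1/R2 + 1/C) = 11.34 - j102.3 Ω.
Step 4 — Series with R1: Z_total = R1 + (R2 || C) = 108.2 - j102.3 Ω = 148.9∠-43.4° Ω.
Step 5 — Power factor: PF = cos(φ) = Re(Z)/|Z| = 108.24/148.92 = 0.7268.
Step 6 — Type: Im(Z) = -102.3 ⇒ leading (phase φ = -43.4°).

PF = 0.7268 (leading, φ = -43.4°)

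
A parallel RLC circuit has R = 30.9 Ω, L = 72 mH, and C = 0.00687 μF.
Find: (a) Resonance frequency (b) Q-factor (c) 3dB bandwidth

Step 1 — Resonance: ω₀ = 1/√(LC) = 1/√(0.072·6.87e-09) = 4.496e+04 rad/s.
Step 2 — f₀ = ω₀/(2π) = 7156 Hz.
Step 3 — Parallel Q: Q = R/(ω₀L) = 30.9/(4.496e+04·0.072) = 0.009545.
Step 4 — Bandwidth: Δω = ω₀/Q = 4.711e+06 rad/s; BW = Δω/(2π) = 7.497e+05 Hz.

(a) f₀ = 7156 Hz  (b) Q = 0.009545  (c) BW = 7.497e+05 Hz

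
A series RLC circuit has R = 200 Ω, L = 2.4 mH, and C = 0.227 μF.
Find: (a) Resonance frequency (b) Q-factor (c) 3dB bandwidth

Step 1 — Resonance condition Im(Z)=0 gives ω₀ = 1/√(LC).
Step 2 — ω₀ = 1/√(0.0024·2.27e-07) = 4.284e+04 rad/s.
Step 3 — f₀ = ω₀/(2π) = 6819 Hz.
Step 4 — Series Q: Q = ω₀L/R = 4.284e+04·0.0024/200 = 0.5141.
Step 5 — 3dB bandwidth: Δω = ω₀/Q = 8.333e+04 rad/s; BW = Δω/(2π) = 1.326e+04 Hz.

(a) f₀ = 6819 Hz  (b) Q = 0.5141  (c) BW = 1.326e+04 Hz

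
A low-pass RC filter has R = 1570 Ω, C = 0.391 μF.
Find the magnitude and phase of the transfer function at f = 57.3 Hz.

Step 1 — Angular frequency: ω = 2π·57.3 = 360 rad/s.
Step 2 — Transfer function: H(jω) = 1/(1 + jωRC).
Step 3 — Denominator: 1 + jωRC = 1 + j·360·1570·3.91e-07 = 1 + j0.221.
Step 4 — H = 0.9534 - j0.2107.
Step 5 — Magnitude: |H| = 0.9764 (-0.2 dB); phase: φ = -12.5°.

|H| = 0.9764 (-0.2 dB), φ = -12.5°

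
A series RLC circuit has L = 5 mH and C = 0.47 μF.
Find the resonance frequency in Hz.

Step 1 — Resonance condition Im(Z)=0 gives ω₀ = 1/√(LC).
Step 2 — ω₀ = 1/√(0.005·4.7e-07) = 2.063e+04 rad/s.
Step 3 — f₀ = ω₀/(2π) = 3283 Hz.

f₀ = 3283 Hz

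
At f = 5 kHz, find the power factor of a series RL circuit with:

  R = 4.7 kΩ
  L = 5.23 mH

Step 1 — Angular frequency: ω = 2π·f = 2π·5000 = 3.142e+04 rad/s.
Step 2 — Component impedances:
  R: Z = R = 4700 Ω
  L: Z = jωL = j·3.142e+04·0.00523 = 0 + j164.3 Ω
Step 3 — Series combination: Z_total = R + L = 4700 + j164.3 Ω = 4703∠2.0° Ω.
Step 4 — Power factor: PF = cos(φ) = Re(Z)/|Z| = 4700/4703 = 0.9994.
Step 5 — Type: Im(Z) = 164.3 ⇒ lagging (phase φ = 2.0°).

PF = 0.9994 (lagging, φ = 2.0°)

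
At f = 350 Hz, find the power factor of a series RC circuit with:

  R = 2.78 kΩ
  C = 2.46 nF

Step 1 — Angular frequency: ω = 2π·f = 2π·350 = 2199 rad/s.
Step 2 — Component impedances:
  R: Z = R = 2780 Ω
  C: Z = 1/(jωC) = -j/(ω·C) = 0 - j1.848e+05 Ω
Step 3 — Series combination: Z_total = R + C = 2780 - j1.848e+05 Ω = 1.849e+05∠-89.1° Ω.
Step 4 — Power factor: PF = cos(φ) = Re(Z)/|Z| = 2780/1.849e+05 = 0.01504.
Step 5 — Type: Im(Z) = -1.848e+05 ⇒ leading (phase φ = -89.1°).

PF = 0.01504 (leading, φ = -89.1°)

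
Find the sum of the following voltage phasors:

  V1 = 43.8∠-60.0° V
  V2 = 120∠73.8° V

Step 1 — Convert each phasor to rectangular form:
  V1 = 43.8·(cos(-60.0°) + j·sin(-60.0°)) = 21.9 - j37.93 V
  V2 = 120·(cos(73.8°) + j·sin(73.8°)) = 33.48 + j115.2 V
Step 2 — Sum components: V_total = 55.38 + j77.3 V.
Step 3 — Convert to polar: |V_total| = 95.09 V, ∠V_total = 54.4°.

V_total = 95.09∠54.4° V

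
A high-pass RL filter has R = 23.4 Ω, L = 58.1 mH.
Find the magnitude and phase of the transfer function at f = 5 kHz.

Step 1 — Angular frequency: ω = 2π·5000 = 3.142e+04 rad/s.
Step 2 — Transfer function: H(jω) = jωL/(R + jωL).
Step 3 — Numerator jωL = j·1825; denominator R + jωL = 23.4 + j1825.
Step 4 — H = 0.9998 + j0.01282.
Step 5 — Magnitude: |H| = 0.9999 (-0.0 dB); phase: φ = 0.7°.

|H| = 0.9999 (-0.0 dB), φ = 0.7°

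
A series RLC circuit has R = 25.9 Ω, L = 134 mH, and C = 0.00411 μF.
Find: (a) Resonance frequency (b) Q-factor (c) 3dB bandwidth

Step 1 — Resonance condition Im(Z)=0 gives ω₀ = 1/√(LC).
Step 2 — ω₀ = 1/√(0.134·4.11e-09) = 4.261e+04 rad/s.
Step 3 — f₀ = ω₀/(2π) = 6782 Hz.
Step 4 — Series Q: Q = ω₀L/R = 4.261e+04·0.134/25.9 = 220.5.
Step 5 — 3dB bandwidth: Δω = ω₀/Q = 193.3 rad/s; BW = Δω/(2π) = 30.76 Hz.

(a) f₀ = 6782 Hz  (b) Q = 220.5  (c) BW = 30.76 Hz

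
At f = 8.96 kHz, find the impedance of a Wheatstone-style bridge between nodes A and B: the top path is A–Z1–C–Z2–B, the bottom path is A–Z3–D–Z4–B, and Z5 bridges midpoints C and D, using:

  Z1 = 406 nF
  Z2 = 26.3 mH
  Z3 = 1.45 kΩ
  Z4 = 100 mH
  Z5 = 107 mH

Step 1 — Angular frequency: ω = 2π·f = 2π·8960 = 5.63e+04 rad/s.
Step 2 — Component impedances:
  Z1: Z = 1/(jωC) = -j/(ω·C) = 0 - j43.75 Ω
  Z2: Z = jωL = j·5.63e+04·0.0263 = 0 + j1481 Ω
  Z3: Z = R = 1450 Ω
  Z4: Z = jωL = j·5.63e+04·0.1 = 0 + j5630 Ω
  Z5: Z = jωL = j·5.63e+04·0.107 = 0 + j6024 Ω
Step 3 — Bridge requires nodal analysis (the Z5 bridge couples midpoints C and D, so the two paths cannot be reduced to a simple series/parallel combination). Setting node B to ground and injecting 1 A at node A, the 3-node admittance system at A, C, D solves to V_A = Z_AB = 46.99 + j1166 Ω = 1167∠87.7° Ω.

Z = 46.99 + j1166 Ω = 1167∠87.7° Ω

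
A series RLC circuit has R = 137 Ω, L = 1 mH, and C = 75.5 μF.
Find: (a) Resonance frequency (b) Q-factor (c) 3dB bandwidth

Step 1 — Resonance condition Im(Z)=0 gives ω₀ = 1/√(LC).
Step 2 — ω₀ = 1/√(0.001·7.55e-05) = 3639 rad/s.
Step 3 — f₀ = ω₀/(2π) = 579.2 Hz.
Step 4 — Series Q: Q = ω₀L/R = 3639·0.001/137 = 0.02656.
Step 5 — 3dB bandwidth: Δω = ω₀/Q = 1.37e+05 rad/s; BW = Δω/(2π) = 2.18e+04 Hz.

(a) f₀ = 579.2 Hz  (b) Q = 0.02656  (c) BW = 2.18e+04 Hz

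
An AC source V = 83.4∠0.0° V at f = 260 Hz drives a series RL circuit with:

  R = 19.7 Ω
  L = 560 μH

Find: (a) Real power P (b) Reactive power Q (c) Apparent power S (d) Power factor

Step 1 — Angular frequency: ω = 2π·f = 2π·260 = 1634 rad/s.
Step 2 — Component impedances:
  R: Z = R = 19.7 Ω
  L: Z = jωL = j·1634·0.00056 = 0 + j0.9148 Ω
Step 3 — Series combination: Z_total = R + L = 19.7 + j0.9148 Ω = 19.72∠2.7° Ω.
Step 4 — Source phasor: V = 83.4∠0.0° V = 83.4 V.
Step 5 — Current: I = V / Z = 4.224 - j0.1962 A = 4.229∠-2.7° A.
Step 6 — Complex power: S = V·I* = 352.3 + j16.36 VA.
Step 7 — Real power: P = Re(S) = 352.3 W.
Step 8 — Reactive power: Q = Im(S) = 16.36 VAR.
Step 9 — Apparent power: |S| = 352.7 VA.
Step 10 — Power factor: PF = P/|S| = 0.9989 (lagging).

(a) P = 352.3 W  (b) Q = 16.36 VAR  (c) S = 352.7 VA  (d) PF = 0.9989 (lagging)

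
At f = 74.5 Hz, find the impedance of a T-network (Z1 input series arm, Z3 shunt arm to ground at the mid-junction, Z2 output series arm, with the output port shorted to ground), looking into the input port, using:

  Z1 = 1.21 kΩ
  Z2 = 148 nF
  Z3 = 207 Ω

Step 1 — Angular frequency: ω = 2π·f = 2π·74.5 = 468.1 rad/s.
Step 2 — Component impedances:
  Z1: Z = R = 1210 Ω
  Z2: Z = 1/(jωC) = -j/(ω·C) = 0 - j1.443e+04 Ω
  Z3: Z = R = 207 Ω
Step 3 — With the output port shorted to ground, the output series arm Z2 runs from the junction to ground; the shunt arm Z3 also runs from the junction to ground. They appear in parallel: Z3 || Z2 = 207 - j2.968 Ω.
Step 4 — Series with input arm Z1: Z_in = Z1 + (Z3 || Z2) = 1417 - j2.968 Ω = 1417∠-0.1° Ω.

Z = 1417 - j2.968 Ω = 1417∠-0.1° Ω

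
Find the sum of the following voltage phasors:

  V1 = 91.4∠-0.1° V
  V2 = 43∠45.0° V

Step 1 — Convert each phasor to rectangular form:
  V1 = 91.4·(cos(-0.1°) + j·sin(-0.1°)) = 91.4 - j0.1595 V
  V2 = 43·(cos(45.0°) + j·sin(45.0°)) = 30.41 + j30.41 V
Step 2 — Sum components: V_total = 121.8 + j30.25 V.
Step 3 — Convert to polar: |V_total| = 125.5 V, ∠V_total = 13.9°.

V_total = 125.5∠13.9° V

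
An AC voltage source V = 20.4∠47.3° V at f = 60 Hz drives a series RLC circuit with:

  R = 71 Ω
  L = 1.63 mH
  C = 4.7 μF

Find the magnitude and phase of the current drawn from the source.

Step 1 — Angular frequency: ω = 2π·f = 2π·60 = 377 rad/s.
Step 2 — Component impedances:
  R: Z = R = 71 Ω
  L: Z = jωL = j·377·0.00163 = 0 + j0.6145 Ω
  C: Z = 1/(jωC) = -j/(ω·C) = 0 - j564.4 Ω
Step 3 — Series combination: Z_total = R + L + C = 71 - j563.8 Ω = 568.2∠-82.8° Ω.
Step 4 — Source phasor: V = 20.4∠47.3° V = 13.83 + j14.99 V.
Step 5 — Ohm's law: I = V / Z_total = (13.83 + j14.99) / (71 - j563.8) = -0.02314 + j0.02745 A.
Step 6 — Convert to polar: |I| = 0.0359 A, ∠I = 130.1°.

I = 0.0359∠130.1° A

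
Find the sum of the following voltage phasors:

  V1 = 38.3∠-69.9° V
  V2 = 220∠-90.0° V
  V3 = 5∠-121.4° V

Step 1 — Convert each phasor to rectangular form:
  V1 = 38.3·(cos(-69.9°) + j·sin(-69.9°)) = 13.16 - j35.97 V
  V2 = 220·(cos(-90.0°) + j·sin(-90.0°)) = 0 - j220 V
  V3 = 5·(cos(-121.4°) + j·sin(-121.4°)) = -2.605 - j4.268 V
Step 2 — Sum components: V_total = 10.56 - j260.2 V.
Step 3 — Convert to polar: |V_total| = 260.4 V, ∠V_total = -87.7°.

V_total = 260.4∠-87.7° V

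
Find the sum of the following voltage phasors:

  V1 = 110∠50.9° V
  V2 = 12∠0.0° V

Step 1 — Convert each phasor to rectangular form:
  V1 = 110·(cos(50.9°) + j·sin(50.9°)) = 69.37 + j85.37 V
  V2 = 12·(cos(0.0°) + j·sin(0.0°)) = 12 V
Step 2 — Sum components: V_total = 81.37 + j85.37 V.
Step 3 — Convert to polar: |V_total| = 117.9 V, ∠V_total = 46.4°.

V_total = 117.9∠46.4° V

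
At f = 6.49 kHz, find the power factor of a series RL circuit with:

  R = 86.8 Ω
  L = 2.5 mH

Step 1 — Angular frequency: ω = 2π·f = 2π·6490 = 4.078e+04 rad/s.
Step 2 — Component impedances:
  R: Z = R = 86.8 Ω
  L: Z = jωL = j·4.078e+04·0.0025 = 0 + j101.9 Ω
Step 3 — Series combination: Z_total = R + L = 86.8 + j101.9 Ω = 133.9∠49.6° Ω.
Step 4 — Power factor: PF = cos(φ) = Re(Z)/|Z| = 86.8/133.89 = 0.6483.
Step 5 — Type: Im(Z) = 101.9 ⇒ lagging (phase φ = 49.6°).

PF = 0.6483 (lagging, φ = 49.6°)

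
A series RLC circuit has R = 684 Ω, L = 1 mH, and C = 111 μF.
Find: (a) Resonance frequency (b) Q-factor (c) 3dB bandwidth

Step 1 — Resonance: ω₀ = 1/√(LC) = 1/√(0.001·0.000111) = 3002 rad/s.
Step 2 — f₀ = ω₀/(2π) = 477.7 Hz.
Step 3 — Series Q: Q = ω₀L/R = 3002·0.001/684 = 0.004388.
Step 4 — Bandwidth: Δω = ω₀/Q = 6.84e+05 rad/s; BW = Δω/(2π) = 1.089e+05 Hz.

(a) f₀ = 477.7 Hz  (b) Q = 0.004388  (c) BW = 1.089e+05 Hz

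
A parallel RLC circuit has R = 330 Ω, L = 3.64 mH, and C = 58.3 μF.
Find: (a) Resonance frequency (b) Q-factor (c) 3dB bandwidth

Step 1 — Resonance: ω₀ = 1/√(LC) = 1/√(0.00364·5.83e-05) = 2171 rad/s.
Step 2 — f₀ = ω₀/(2π) = 345.5 Hz.
Step 3 — Parallel Q: Q = R/(ω₀L) = 330/(2171·0.00364) = 41.76.
Step 4 — Bandwidth: Δω = ω₀/Q = 51.98 rad/s; BW = Δω/(2π) = 8.273 Hz.

(a) f₀ = 345.5 Hz  (b) Q = 41.76  (c) BW = 8.273 Hz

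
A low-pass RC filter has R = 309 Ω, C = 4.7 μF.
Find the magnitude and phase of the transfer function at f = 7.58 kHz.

Step 1 — Angular frequency: ω = 2π·7580 = 4.763e+04 rad/s.
Step 2 — Transfer function: H(jω) = 1/(1 + jωRC).
Step 3 — Denominator: 1 + jωRC = 1 + j·4.763e+04·309·4.7e-06 = 1 + j69.17.
Step 4 — H = 0.000209 - j0.01445.
Step 5 — Magnitude: |H| = 0.01446 (-36.8 dB); phase: φ = -89.2°.

|H| = 0.01446 (-36.8 dB), φ = -89.2°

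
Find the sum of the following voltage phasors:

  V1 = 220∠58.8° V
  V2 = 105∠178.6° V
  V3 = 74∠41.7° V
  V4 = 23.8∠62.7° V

Step 1 — Convert each phasor to rectangular form:
  V1 = 220·(cos(58.8°) + j·sin(58.8°)) = 114 + j188.2 V
  V2 = 105·(cos(178.6°) + j·sin(178.6°)) = -105 + j2.565 V
  V3 = 74·(cos(41.7°) + j·sin(41.7°)) = 55.25 + j49.23 V
  V4 = 23.8·(cos(62.7°) + j·sin(62.7°)) = 10.92 + j21.15 V
Step 2 — Sum components: V_total = 75.16 + j261.1 V.
Step 3 — Convert to polar: |V_total| = 271.7 V, ∠V_total = 73.9°.

V_total = 271.7∠73.9° V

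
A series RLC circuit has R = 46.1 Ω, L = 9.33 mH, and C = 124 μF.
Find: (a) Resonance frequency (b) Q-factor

Step 1 — Resonance condition Im(Z)=0 gives ω₀ = 1/√(LC).
Step 2 — ω₀ = 1/√(0.00933·0.000124) = 929.7 rad/s.
Step 3 — f₀ = ω₀/(2π) = 148 Hz.
Step 4 — Series Q: Q = ω₀L/R = 929.7·0.00933/46.1 = 0.1882.

(a) f₀ = 148 Hz  (b) Q = 0.1882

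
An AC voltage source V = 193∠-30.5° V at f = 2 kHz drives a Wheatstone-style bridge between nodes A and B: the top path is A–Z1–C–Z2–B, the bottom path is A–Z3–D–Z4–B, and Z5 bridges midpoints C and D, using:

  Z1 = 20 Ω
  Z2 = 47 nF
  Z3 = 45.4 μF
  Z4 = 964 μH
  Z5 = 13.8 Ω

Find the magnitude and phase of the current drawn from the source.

Step 1 — Angular frequency: ω = 2π·f = 2π·2000 = 1.257e+04 rad/s.
Step 2 — Component impedances:
  Z1: Z = R = 20 Ω
  Z2: Z = 1/(jωC) = -j/(ω·C) = 0 - j1693 Ω
  Z3: Z = 1/(jωC) = -j/(ω·C) = 0 - j1.753 Ω
  Z4: Z = jωL = j·1.257e+04·0.000964 = 0 + j12.11 Ω
  Z5: Z = R = 13.8 Ω
Step 3 — Bridge requires nodal analysis (the Z5 bridge couples midpoints C and D, so the two paths cannot be reduced to a simple series/parallel combination). Setting node B to ground and injecting 1 A at node A, the 3-node admittance system at A, C, D solves to V_A = Z_AB = 0.09153 + j10.44 Ω = 10.44∠89.5° Ω.
Step 4 — Source phasor: V = 193∠-30.5° V = 166.3 - j97.95 V.
Step 5 — Ohm's law: I = V / Z_total = (166.3 - j97.95) / (0.09153 + j10.44) = -9.24 - j16 A.
Step 6 — Convert to polar: |I| = 18.48 A, ∠I = -120.0°.

I = 18.48∠-120.0° A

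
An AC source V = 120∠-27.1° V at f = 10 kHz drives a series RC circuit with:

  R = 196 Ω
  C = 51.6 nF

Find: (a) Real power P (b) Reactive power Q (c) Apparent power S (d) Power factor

Step 1 — Angular frequency: ω = 2π·f = 2π·1e+04 = 6.283e+04 rad/s.
Step 2 — Component impedances:
  R: Z = R = 196 Ω
  C: Z = 1/(jωC) = -j/(ω·C) = 0 - j308.4 Ω
Step 3 — Series combination: Z_total = R + C = 196 - j308.4 Ω = 365.4∠-57.6° Ω.
Step 4 — Source phasor: V = 120∠-27.1° V = 106.8 - j54.67 V.
Step 5 — Current: I = V / Z = 0.283 + j0.1665 A = 0.3284∠30.5° A.
Step 6 — Complex power: S = V·I* = 21.13 - j33.26 VA.
Step 7 — Real power: P = Re(S) = 21.13 W.
Step 8 — Reactive power: Q = Im(S) = -33.26 VAR.
Step 9 — Apparent power: |S| = 39.4 VA.
Step 10 — Power factor: PF = P/|S| = 0.5363 (leading).

(a) P = 21.13 W  (b) Q = -33.26 VAR  (c) S = 39.4 VA  (d) PF = 0.5363 (leading)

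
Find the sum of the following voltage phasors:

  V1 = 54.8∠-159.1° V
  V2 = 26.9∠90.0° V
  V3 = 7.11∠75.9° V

Step 1 — Convert each phasor to rectangular form:
  V1 = 54.8·(cos(-159.1°) + j·sin(-159.1°)) = -51.19 - j19.55 V
  V2 = 26.9·(cos(90.0°) + j·sin(90.0°)) = 0 + j26.9 V
  V3 = 7.11·(cos(75.9°) + j·sin(75.9°)) = 1.732 + j6.896 V
Step 2 — Sum components: V_total = -49.46 + j14.25 V.
Step 3 — Convert to polar: |V_total| = 51.47 V, ∠V_total = 163.9°.

V_total = 51.47∠163.9° V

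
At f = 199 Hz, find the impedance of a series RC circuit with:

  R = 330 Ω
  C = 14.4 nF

Step 1 — Angular frequency: ω = 2π·f = 2π·199 = 1250 rad/s.
Step 2 — Component impedances:
  R: Z = R = 330 Ω
  C: Z = 1/(jωC) = -j/(ω·C) = 0 - j5.554e+04 Ω
Step 3 — Series combination: Z_total = R + C = 330 - j5.554e+04 Ω = 5.554e+04∠-89.7° Ω.

Z = 330 - j5.554e+04 Ω = 5.554e+04∠-89.7° Ω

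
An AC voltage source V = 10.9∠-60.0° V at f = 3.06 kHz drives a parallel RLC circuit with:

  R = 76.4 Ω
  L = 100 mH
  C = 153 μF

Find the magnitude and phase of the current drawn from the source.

Step 1 — Angular frequency: ω = 2π·f = 2π·3060 = 1.923e+04 rad/s.
Step 2 — Component impedances:
  R: Z = R = 76.4 Ω
  L: Z = jωL = j·1.923e+04·0.1 = 0 + j1923 Ω
  C: Z = 1/(jωC) = -j/(ω·C) = 0 - j0.3399 Ω
Step 3 — Parallel combination: 1/Z_total = 1/R + 1/L + 1/C; Z_total = 0.001513 - j0.34 Ω = 0.34∠-89.7° Ω.
Step 4 — Source phasor: V = 10.9∠-60.0° V = 5.45 - j9.44 V.
Step 5 — Ohm's law: I = V / Z_total = (5.45 - j9.44) / (0.001513 - j0.34) = 27.83 + j15.91 A.
Step 6 — Convert to polar: |I| = 32.06 A, ∠I = 29.7°.

I = 32.06∠29.7° A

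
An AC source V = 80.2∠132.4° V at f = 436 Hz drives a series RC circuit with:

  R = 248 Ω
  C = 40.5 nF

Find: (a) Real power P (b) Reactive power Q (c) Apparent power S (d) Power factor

Step 1 — Angular frequency: ω = 2π·f = 2π·436 = 2739 rad/s.
Step 2 — Component impedances:
  R: Z = R = 248 Ω
  C: Z = 1/(jωC) = -j/(ω·C) = 0 - j9013 Ω
Step 3 — Series combination: Z_total = R + C = 248 - j9013 Ω = 9017∠-88.4° Ω.
Step 4 — Source phasor: V = 80.2∠132.4° V = -54.08 + j59.22 V.
Step 5 — Current: I = V / Z = -0.006731 - j0.005815 A = 0.008895∠-139.2° A.
Step 6 — Complex power: S = V·I* = 0.01962 - j0.7131 VA.
Step 7 — Real power: P = Re(S) = 0.01962 W.
Step 8 — Reactive power: Q = Im(S) = -0.7131 VAR.
Step 9 — Apparent power: |S| = 0.7134 VA.
Step 10 — Power factor: PF = P/|S| = 0.0275 (leading).

(a) P = 0.01962 W  (b) Q = -0.7131 VAR  (c) S = 0.7134 VA  (d) PF = 0.0275 (leading)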